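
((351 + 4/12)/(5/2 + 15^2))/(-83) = -0.02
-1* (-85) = 85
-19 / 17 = -1.12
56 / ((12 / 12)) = 56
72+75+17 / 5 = 752 / 5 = 150.40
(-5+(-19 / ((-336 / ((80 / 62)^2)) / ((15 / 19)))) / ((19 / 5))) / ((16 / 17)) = -10821605 / 2045008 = -5.29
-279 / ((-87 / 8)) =744 / 29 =25.66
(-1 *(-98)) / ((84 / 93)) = 217 / 2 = 108.50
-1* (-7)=7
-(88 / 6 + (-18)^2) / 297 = -1.14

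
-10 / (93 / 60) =-200 / 31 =-6.45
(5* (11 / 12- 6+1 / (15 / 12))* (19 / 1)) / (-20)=4883 / 240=20.35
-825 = -825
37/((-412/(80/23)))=-740/2369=-0.31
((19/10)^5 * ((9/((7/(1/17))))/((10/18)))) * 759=152228090421/59500000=2558.46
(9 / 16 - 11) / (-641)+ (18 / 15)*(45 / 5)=554659 / 51280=10.82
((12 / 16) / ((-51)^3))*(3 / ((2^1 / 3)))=-1 / 39304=-0.00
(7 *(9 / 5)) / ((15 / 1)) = 21 / 25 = 0.84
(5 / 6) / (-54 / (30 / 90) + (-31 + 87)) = -5 / 636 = -0.01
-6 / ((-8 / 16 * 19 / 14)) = 168 / 19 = 8.84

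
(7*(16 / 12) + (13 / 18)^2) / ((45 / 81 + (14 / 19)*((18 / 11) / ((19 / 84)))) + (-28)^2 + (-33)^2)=12679403 / 2417382504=0.01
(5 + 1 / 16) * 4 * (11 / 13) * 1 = 891 / 52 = 17.13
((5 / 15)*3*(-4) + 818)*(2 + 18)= 16280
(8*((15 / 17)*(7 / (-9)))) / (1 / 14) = -3920 / 51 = -76.86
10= 10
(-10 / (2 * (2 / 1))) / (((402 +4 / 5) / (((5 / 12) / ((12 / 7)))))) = -875 / 580032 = -0.00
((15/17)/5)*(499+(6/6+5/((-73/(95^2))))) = -25875/1241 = -20.85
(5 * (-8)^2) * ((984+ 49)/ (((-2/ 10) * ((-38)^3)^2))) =-25825/ 47045881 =-0.00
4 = 4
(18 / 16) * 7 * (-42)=-1323 / 4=-330.75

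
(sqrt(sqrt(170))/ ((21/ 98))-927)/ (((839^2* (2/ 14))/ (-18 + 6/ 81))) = 348964/ 2111763-47432* 170^(1/ 4)/ 57017601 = 0.16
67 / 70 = 0.96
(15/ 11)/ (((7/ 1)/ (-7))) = -15/ 11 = -1.36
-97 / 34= -2.85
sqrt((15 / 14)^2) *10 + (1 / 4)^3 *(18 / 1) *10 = 1515 / 112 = 13.53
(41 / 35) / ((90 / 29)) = 1189 / 3150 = 0.38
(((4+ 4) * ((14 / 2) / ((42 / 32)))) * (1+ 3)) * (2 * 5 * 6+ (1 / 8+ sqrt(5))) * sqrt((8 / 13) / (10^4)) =256 * sqrt(130) / 975+ 1184 * sqrt(26) / 75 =83.49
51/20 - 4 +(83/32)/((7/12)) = 839/280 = 3.00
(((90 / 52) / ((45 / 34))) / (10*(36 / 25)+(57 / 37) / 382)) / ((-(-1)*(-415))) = -240278 / 1098349707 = -0.00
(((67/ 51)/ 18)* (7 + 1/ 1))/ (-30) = -134/ 6885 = -0.02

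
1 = 1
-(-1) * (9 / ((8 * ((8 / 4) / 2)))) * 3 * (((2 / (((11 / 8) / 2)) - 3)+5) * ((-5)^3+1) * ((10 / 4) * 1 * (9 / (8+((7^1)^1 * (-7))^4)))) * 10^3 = -169492500 / 21137633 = -8.02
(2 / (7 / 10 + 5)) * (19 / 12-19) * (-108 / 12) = 55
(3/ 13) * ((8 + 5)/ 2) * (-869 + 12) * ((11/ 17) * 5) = -141405/ 34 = -4158.97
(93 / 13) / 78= 31 / 338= 0.09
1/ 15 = 0.07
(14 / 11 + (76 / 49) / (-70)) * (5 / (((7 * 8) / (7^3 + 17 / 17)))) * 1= 1014456 / 26411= 38.41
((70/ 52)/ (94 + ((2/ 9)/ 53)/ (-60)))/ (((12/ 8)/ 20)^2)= 44520000/ 17486807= 2.55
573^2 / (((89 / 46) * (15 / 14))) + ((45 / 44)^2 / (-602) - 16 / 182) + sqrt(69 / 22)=sqrt(1518) / 22 + 1067871036107327 / 6742255520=158386.61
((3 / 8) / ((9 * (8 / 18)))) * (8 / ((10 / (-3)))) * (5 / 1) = -9 / 8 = -1.12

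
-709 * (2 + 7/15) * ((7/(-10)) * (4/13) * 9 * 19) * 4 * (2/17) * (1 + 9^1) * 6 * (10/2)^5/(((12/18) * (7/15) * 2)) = 2018629350000/221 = 9134069457.01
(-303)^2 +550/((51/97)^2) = 243970159/2601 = 93798.60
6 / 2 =3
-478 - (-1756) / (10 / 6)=2878 / 5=575.60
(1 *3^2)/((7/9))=81/7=11.57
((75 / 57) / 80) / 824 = 5 / 250496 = 0.00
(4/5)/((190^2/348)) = 348/45125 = 0.01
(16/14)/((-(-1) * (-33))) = -0.03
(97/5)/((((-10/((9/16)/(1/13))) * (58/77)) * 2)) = -873873/92800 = -9.42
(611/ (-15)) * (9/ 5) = -1833/ 25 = -73.32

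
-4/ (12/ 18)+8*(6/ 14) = -18/ 7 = -2.57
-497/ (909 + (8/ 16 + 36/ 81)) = -8946/ 16379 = -0.55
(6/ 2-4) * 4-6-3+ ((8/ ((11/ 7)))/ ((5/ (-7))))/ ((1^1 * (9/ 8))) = -9571/ 495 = -19.34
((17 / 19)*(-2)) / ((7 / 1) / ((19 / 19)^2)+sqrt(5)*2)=-238 / 551+68*sqrt(5) / 551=-0.16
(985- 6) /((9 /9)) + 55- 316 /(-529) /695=380155586 /367655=1034.00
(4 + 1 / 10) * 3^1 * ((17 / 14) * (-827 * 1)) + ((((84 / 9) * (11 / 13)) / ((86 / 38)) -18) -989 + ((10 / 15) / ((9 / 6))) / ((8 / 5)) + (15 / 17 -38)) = -160355089109 / 11973780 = -13392.19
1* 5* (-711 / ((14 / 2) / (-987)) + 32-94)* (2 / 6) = 500945 / 3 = 166981.67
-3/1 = -3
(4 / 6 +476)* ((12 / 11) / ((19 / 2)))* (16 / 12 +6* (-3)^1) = -52000 / 57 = -912.28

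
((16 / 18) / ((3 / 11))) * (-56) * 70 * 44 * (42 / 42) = -15178240 / 27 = -562157.04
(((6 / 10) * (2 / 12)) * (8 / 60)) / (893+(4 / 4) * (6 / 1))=1 / 67425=0.00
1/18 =0.06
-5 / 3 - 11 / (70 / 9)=-647 / 210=-3.08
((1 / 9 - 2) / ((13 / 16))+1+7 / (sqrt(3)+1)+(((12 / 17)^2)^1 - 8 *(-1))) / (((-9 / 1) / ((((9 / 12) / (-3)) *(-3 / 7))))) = -sqrt(3) / 24 - 35489 / 811512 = -0.12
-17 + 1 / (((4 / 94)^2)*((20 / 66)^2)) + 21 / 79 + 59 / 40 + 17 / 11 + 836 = 2376293979 / 347600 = 6836.29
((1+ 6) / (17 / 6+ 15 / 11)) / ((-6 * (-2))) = 0.14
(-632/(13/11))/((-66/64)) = 20224/39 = 518.56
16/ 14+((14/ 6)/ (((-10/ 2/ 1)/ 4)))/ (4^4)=7631/ 6720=1.14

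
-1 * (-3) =3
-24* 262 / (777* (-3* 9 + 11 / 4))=0.33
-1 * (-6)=6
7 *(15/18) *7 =245/6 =40.83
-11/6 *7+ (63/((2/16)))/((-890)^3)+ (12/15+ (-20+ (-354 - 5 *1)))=-206749783853/528726750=-391.03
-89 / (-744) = 89 / 744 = 0.12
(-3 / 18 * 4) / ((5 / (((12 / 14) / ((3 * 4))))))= -1 / 105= -0.01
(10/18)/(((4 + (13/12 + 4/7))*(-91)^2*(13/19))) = 4/230685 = 0.00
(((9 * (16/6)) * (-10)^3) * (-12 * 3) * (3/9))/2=144000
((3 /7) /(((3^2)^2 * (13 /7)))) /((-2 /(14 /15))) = -7 /5265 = -0.00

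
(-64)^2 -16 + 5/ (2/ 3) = 8175/ 2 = 4087.50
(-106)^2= 11236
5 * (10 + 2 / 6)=155 / 3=51.67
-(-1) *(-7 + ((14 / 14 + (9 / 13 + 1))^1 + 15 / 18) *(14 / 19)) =-4.40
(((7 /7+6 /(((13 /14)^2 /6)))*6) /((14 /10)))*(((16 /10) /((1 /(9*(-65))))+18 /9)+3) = -28827750 /169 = -170578.40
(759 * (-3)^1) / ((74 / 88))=-2707.78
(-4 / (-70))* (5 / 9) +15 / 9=107 / 63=1.70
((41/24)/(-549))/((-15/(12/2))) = 41/32940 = 0.00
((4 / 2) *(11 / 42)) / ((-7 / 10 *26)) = -55 / 1911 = -0.03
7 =7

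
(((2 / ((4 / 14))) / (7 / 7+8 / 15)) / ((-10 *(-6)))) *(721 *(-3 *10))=-75705 / 46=-1645.76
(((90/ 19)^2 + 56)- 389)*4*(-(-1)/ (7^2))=-448452/ 17689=-25.35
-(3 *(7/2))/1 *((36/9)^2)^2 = -2688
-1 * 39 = -39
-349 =-349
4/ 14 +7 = 51/ 7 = 7.29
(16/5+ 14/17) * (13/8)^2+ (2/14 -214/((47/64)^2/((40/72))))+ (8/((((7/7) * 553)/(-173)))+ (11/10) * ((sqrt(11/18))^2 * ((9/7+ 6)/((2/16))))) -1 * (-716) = 463940727217/854405856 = 543.00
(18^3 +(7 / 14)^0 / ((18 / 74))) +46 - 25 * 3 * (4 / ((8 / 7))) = 5619.61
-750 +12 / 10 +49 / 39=-145771 / 195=-747.54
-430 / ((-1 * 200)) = 43 / 20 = 2.15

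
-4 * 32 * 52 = -6656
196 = 196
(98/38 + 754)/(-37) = -14375/703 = -20.45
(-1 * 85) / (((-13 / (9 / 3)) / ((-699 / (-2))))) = 178245 / 26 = 6855.58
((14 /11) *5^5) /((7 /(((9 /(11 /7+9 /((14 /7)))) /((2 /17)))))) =78750 /11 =7159.09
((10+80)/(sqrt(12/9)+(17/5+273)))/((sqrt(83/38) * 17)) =0.01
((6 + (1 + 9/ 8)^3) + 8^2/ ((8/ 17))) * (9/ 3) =232851/ 512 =454.79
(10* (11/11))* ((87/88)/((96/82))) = 5945/704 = 8.44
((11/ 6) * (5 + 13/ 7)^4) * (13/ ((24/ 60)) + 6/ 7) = 135208.21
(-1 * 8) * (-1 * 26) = 208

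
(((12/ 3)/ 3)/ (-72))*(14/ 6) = -7/ 162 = -0.04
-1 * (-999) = 999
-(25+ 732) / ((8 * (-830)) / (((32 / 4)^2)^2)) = 193792 / 415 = 466.97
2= 2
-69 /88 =-0.78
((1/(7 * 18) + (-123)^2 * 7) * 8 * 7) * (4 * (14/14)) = 213500464/9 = 23722273.78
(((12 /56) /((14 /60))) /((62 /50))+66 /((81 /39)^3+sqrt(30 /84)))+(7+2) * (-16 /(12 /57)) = -5543552093859315 /8202224504719 - 318569394 * sqrt(70) /5399752801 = -676.35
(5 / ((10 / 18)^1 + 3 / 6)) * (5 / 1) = 450 / 19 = 23.68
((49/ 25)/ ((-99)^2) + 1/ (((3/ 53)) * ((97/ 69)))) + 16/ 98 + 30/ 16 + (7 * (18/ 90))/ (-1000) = 425199057463/ 29115095625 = 14.60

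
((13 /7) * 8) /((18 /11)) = 572 /63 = 9.08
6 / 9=2 / 3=0.67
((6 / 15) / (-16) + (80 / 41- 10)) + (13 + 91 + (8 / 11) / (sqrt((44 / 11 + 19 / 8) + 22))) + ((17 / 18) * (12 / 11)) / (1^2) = 16 * sqrt(454) / 2497 + 5247287 / 54120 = 97.09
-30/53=-0.57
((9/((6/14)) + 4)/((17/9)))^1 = 225/17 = 13.24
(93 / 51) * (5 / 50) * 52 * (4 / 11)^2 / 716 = 3224 / 1841015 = 0.00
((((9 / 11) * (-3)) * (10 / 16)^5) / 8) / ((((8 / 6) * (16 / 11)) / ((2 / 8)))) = -253125 / 67108864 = -0.00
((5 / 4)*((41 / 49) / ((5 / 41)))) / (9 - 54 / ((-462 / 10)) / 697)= 12888227 / 13527108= 0.95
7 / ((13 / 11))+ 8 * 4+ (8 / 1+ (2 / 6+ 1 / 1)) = 1843 / 39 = 47.26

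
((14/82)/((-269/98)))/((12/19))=-6517/66174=-0.10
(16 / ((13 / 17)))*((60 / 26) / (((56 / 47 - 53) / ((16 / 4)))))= -306816 / 82303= -3.73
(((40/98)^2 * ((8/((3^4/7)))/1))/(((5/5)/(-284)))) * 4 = -3635200/27783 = -130.84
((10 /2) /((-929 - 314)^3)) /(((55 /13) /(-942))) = 12246 /21125454977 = 0.00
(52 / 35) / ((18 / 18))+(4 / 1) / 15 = 184 / 105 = 1.75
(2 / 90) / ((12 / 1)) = 1 / 540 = 0.00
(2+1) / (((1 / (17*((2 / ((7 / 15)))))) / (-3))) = -4590 / 7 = -655.71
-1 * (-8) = 8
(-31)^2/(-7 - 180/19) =-58.34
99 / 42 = 33 / 14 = 2.36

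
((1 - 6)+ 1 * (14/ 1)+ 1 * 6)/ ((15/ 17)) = 17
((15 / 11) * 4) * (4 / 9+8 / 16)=170 / 33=5.15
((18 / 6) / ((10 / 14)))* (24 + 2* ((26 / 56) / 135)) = 45373 / 450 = 100.83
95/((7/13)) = 1235/7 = 176.43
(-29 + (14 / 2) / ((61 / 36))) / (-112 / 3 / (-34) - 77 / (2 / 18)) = 0.04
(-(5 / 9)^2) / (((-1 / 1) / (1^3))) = 25 / 81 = 0.31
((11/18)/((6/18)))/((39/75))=275/78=3.53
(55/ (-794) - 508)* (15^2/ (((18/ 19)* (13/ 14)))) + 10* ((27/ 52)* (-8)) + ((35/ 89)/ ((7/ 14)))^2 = -10628006896435/ 81760562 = -129989.41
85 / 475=17 / 95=0.18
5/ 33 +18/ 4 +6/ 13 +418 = 363031/ 858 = 423.11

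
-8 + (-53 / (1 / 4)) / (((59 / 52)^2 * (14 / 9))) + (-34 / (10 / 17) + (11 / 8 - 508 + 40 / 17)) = -11199982063 / 16569560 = -675.94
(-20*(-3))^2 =3600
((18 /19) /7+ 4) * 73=40150 /133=301.88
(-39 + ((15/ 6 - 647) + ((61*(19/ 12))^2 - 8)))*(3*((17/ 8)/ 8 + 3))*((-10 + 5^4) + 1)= 20014944565/ 384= 52122251.47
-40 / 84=-10 / 21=-0.48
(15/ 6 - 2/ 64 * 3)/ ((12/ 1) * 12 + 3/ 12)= 77/ 4616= 0.02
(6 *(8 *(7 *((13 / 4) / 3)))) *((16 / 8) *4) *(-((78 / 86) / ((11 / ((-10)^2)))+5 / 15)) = -35447776 / 1419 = -24980.81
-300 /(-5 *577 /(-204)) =-12240 /577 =-21.21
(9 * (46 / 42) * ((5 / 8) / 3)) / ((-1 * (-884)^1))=0.00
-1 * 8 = -8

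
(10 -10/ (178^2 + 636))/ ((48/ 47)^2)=7932519/ 827392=9.59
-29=-29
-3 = -3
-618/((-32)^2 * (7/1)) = -309/3584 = -0.09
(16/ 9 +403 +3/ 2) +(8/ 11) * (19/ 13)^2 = 13646851/ 33462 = 407.83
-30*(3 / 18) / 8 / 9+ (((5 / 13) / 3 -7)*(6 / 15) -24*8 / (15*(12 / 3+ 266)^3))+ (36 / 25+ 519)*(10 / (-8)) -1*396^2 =-201465522280957 / 1279395000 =-157469.37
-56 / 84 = -2 / 3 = -0.67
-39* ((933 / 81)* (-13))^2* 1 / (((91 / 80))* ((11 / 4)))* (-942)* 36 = 6569723630080 / 693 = 9480120678.33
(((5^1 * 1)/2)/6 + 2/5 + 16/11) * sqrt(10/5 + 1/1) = 3.93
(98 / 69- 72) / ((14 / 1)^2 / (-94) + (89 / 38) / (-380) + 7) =-3305171600 / 229870533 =-14.38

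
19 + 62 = 81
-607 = -607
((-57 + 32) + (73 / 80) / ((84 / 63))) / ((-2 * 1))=7781 / 640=12.16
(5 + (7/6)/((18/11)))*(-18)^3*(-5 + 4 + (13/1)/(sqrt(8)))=33318 - 216567*sqrt(2)/2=-119817.99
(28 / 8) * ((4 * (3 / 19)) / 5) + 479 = 45547 / 95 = 479.44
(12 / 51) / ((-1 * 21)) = -4 / 357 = -0.01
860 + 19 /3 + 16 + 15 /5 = 885.33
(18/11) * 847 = 1386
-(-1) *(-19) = -19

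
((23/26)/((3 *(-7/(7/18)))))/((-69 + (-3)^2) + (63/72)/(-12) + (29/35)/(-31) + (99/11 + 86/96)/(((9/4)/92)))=-8680/182551759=-0.00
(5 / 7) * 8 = 40 / 7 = 5.71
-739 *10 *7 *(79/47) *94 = -8173340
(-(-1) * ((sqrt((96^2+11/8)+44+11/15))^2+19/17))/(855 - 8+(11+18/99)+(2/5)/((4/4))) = 207866791/19266576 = 10.79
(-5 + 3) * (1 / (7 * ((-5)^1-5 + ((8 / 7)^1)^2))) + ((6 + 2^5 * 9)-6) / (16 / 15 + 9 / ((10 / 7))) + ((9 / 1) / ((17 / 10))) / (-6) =1800332 / 47073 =38.25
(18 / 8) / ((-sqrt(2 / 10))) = -9 * sqrt(5) / 4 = -5.03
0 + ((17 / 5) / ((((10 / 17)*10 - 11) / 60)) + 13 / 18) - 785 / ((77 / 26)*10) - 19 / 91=-34410755 / 522522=-65.86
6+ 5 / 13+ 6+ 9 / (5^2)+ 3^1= 5117 / 325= 15.74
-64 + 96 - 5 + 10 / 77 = 2089 / 77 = 27.13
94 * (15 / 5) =282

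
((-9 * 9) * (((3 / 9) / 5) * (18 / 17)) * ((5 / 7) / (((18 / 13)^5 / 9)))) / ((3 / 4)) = -371293 / 38556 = -9.63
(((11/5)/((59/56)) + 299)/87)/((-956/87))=-88821/282020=-0.31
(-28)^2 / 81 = 9.68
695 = 695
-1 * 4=-4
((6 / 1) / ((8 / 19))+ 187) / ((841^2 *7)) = 115 / 2829124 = 0.00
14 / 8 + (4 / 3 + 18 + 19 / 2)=367 / 12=30.58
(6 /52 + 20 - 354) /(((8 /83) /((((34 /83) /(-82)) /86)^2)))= -2508809 /214637718464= -0.00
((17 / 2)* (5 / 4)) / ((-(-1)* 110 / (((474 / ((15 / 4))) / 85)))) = 79 / 550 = 0.14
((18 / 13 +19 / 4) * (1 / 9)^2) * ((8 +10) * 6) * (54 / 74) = 2871 / 481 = 5.97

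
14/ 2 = 7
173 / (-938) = -173 / 938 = -0.18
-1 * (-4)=4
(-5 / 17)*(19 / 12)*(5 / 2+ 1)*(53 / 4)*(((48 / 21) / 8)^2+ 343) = -84643385 / 11424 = -7409.26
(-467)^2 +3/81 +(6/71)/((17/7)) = 7107304762/32589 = 218089.07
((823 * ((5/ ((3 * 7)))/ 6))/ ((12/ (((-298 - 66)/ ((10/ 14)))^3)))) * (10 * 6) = -972456246944/ 45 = -21610138820.98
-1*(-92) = 92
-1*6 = -6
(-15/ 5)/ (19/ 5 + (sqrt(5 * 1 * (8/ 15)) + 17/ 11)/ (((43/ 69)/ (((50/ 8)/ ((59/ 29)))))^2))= -3980137538647030223760/ 4348820794329720690721 + 1559159288698324500000 * sqrt(6)/ 4348820794329720690721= -0.04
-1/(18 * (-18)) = 1/324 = 0.00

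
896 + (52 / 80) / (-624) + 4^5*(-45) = -43376641 / 960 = -45184.00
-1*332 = -332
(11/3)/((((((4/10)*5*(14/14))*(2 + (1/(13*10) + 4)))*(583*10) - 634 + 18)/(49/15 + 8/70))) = 923/5169654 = 0.00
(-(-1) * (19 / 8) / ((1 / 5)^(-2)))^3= 6859 / 8000000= 0.00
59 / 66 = 0.89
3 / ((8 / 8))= 3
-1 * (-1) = 1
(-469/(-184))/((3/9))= 1407/184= 7.65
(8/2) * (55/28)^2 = 3025/196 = 15.43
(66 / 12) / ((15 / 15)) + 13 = 18.50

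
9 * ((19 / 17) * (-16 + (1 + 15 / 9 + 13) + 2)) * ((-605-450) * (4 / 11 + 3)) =-11124975 / 187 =-59491.84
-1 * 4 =-4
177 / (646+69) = 177 / 715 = 0.25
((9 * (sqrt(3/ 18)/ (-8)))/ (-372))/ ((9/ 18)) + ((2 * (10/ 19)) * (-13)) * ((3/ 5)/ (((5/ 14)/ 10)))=-4368/ 19 + sqrt(6)/ 992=-229.89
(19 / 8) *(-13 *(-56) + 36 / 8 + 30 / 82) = 1141805 / 656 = 1740.56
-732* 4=-2928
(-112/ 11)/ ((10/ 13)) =-728/ 55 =-13.24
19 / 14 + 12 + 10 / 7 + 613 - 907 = -3909 / 14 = -279.21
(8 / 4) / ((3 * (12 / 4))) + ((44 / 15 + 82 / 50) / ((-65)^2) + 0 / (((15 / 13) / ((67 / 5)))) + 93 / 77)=104753608 / 73198125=1.43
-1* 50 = -50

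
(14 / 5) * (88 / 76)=308 / 95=3.24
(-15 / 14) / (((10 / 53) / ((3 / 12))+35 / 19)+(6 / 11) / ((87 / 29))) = -0.39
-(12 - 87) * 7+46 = 571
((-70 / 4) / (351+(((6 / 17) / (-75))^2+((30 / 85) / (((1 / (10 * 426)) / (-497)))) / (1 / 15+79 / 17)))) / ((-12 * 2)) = -3799446875 / 824204437714608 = -0.00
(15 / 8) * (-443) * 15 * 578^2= -8324955675 / 2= -4162477837.50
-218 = -218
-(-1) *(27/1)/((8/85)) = 286.88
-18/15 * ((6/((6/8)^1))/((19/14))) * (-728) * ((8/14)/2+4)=419328/19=22069.89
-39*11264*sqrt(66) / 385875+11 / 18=-8.64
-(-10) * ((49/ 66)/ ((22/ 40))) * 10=49000/ 363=134.99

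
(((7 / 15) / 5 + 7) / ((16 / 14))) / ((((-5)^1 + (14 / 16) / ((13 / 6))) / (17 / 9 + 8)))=-2154334 / 161325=-13.35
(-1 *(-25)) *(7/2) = 175/2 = 87.50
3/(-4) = -3/4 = -0.75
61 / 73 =0.84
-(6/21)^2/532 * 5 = -5/6517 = -0.00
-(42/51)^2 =-196/289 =-0.68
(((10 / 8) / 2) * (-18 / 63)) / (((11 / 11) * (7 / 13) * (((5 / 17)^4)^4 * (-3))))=632595494383669290253 / 17944335937500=35253212.86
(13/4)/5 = 0.65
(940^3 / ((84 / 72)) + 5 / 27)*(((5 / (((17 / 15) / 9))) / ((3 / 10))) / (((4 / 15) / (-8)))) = -336386520087500 / 119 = -2826777479726.89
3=3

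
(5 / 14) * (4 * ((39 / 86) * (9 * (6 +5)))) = 19305 / 301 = 64.14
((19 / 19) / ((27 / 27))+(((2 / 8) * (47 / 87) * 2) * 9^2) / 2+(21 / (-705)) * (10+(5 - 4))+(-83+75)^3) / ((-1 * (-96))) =-4546859 / 872320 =-5.21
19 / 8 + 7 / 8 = 13 / 4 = 3.25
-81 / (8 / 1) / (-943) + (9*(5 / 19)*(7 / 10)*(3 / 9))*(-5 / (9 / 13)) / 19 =-1628537 / 8170152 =-0.20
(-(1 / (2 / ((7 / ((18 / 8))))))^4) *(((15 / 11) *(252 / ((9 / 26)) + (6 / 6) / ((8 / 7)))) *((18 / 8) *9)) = -70001155 / 594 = -117847.06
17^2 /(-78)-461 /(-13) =2477 /78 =31.76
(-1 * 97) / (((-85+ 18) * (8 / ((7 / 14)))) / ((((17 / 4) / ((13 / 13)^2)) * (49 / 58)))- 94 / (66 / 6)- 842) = 888811 / 10529292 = 0.08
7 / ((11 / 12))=84 / 11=7.64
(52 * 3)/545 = 156/545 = 0.29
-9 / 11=-0.82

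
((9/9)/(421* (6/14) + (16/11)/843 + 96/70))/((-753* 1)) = -15455/2115738487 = -0.00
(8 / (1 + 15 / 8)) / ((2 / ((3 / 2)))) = 48 / 23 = 2.09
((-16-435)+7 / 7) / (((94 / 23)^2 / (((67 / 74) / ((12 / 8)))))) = -2658225 / 163466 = -16.26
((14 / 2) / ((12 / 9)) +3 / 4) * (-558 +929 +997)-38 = 8170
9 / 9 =1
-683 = -683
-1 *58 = -58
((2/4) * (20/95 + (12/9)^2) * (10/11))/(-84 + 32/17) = -7225/656469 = -0.01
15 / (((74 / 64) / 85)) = 40800 / 37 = 1102.70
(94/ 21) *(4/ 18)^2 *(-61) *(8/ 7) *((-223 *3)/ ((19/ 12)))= 163671296/ 25137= 6511.17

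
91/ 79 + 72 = 5779/ 79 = 73.15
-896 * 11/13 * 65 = -49280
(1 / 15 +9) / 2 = 68 / 15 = 4.53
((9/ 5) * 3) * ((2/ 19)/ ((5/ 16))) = 864/ 475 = 1.82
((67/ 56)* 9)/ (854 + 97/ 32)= 2412/ 191975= 0.01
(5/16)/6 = 5/96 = 0.05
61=61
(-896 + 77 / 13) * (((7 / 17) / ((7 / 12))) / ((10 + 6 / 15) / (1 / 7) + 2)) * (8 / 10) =-277704 / 41327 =-6.72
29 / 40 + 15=629 / 40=15.72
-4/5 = -0.80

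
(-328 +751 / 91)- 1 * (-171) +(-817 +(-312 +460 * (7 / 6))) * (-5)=767927 / 273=2812.92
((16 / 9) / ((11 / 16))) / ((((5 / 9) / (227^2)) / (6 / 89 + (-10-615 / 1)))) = -733693811456 / 4895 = -149886376.19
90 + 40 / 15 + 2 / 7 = 1952 / 21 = 92.95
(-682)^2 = 465124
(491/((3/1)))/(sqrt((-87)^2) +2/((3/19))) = 491/299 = 1.64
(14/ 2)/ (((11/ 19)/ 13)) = 1729/ 11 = 157.18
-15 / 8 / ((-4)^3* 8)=15 / 4096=0.00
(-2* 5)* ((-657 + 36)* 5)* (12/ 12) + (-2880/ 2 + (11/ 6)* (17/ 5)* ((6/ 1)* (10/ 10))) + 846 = 152467/ 5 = 30493.40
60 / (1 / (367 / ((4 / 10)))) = 55050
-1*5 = -5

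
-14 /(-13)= 14 /13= 1.08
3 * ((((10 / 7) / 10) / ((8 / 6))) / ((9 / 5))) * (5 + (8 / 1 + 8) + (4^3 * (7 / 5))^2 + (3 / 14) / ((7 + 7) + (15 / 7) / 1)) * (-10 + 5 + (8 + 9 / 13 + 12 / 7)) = 5593772967 / 719810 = 7771.18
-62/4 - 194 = -419/2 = -209.50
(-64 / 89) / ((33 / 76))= -4864 / 2937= -1.66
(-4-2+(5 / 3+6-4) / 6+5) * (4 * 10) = -140 / 9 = -15.56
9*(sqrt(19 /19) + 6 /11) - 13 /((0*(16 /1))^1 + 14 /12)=213 /77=2.77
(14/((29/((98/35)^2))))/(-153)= -2744/110925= -0.02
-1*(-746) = 746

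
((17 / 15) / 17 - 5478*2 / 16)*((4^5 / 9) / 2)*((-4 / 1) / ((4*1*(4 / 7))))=9202144 / 135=68164.03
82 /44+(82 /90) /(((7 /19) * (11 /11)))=30053 /6930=4.34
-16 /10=-8 /5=-1.60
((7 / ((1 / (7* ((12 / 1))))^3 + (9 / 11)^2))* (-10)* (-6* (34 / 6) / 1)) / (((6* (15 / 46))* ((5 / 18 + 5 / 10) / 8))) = 897325406208 / 48009145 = 18690.72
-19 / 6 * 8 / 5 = -76 / 15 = -5.07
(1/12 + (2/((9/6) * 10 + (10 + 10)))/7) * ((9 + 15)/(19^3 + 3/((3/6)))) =538/1681925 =0.00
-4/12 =-1/3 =-0.33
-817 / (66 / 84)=-11438 / 11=-1039.82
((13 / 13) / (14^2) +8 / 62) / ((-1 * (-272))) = 815 / 1652672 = 0.00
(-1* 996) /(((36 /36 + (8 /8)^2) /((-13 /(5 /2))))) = 12948 /5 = 2589.60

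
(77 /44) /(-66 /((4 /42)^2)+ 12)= -7 /29058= -0.00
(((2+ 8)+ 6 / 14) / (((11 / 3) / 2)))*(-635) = -278130 / 77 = -3612.08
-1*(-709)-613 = 96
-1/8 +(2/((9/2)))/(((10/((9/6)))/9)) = 19/40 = 0.48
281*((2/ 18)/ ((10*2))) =281/ 180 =1.56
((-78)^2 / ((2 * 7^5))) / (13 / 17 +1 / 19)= 163761 / 739508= 0.22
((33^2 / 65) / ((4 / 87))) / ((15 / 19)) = 600039 / 1300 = 461.57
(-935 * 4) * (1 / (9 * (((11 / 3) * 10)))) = -34 / 3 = -11.33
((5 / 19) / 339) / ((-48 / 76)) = -5 / 4068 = -0.00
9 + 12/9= 31/3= 10.33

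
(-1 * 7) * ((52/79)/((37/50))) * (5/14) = -6500/2923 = -2.22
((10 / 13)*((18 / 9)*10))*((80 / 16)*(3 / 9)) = 1000 / 39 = 25.64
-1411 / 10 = -141.10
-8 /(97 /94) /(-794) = 376 /38509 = 0.01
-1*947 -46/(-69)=-2839/3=-946.33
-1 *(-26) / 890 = 13 / 445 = 0.03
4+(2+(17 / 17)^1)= 7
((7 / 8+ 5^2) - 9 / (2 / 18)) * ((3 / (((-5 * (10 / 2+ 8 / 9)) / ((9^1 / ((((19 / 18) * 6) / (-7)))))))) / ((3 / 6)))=-2250423 / 20140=-111.74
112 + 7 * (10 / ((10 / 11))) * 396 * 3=91588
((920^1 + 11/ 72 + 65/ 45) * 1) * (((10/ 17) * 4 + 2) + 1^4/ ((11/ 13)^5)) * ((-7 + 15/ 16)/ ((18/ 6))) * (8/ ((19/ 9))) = -39111544374475/ 832311568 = -46991.47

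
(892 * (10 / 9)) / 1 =8920 / 9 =991.11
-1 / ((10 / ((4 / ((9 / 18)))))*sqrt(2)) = -2*sqrt(2) / 5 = -0.57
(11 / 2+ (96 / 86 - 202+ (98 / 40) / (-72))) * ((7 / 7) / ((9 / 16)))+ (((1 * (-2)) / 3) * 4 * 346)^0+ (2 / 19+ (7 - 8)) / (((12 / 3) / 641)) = -489.79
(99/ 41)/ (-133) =-99/ 5453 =-0.02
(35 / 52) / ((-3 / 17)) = -595 / 156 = -3.81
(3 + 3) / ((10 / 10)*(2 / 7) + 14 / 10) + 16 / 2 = 682 / 59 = 11.56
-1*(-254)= 254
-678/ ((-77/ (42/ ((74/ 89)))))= 181026/ 407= 444.78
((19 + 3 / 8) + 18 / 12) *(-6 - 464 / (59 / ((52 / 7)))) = -2221601 / 1652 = -1344.79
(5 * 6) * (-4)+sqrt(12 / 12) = -119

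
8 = 8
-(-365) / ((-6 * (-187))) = 365 / 1122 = 0.33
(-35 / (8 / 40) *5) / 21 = -125 / 3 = -41.67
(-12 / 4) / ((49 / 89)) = -267 / 49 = -5.45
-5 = -5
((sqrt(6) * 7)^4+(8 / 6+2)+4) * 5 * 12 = 5186600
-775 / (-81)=775 / 81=9.57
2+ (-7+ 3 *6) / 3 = 17 / 3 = 5.67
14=14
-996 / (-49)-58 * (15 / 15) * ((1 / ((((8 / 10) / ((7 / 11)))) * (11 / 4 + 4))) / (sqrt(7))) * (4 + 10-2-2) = 996 / 49-2900 * sqrt(7) / 297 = -5.51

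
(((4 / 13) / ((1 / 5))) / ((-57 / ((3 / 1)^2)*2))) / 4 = -0.03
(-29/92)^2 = 841/8464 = 0.10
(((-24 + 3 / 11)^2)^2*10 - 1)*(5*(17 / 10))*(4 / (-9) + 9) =5522158320511 / 23958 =230493293.28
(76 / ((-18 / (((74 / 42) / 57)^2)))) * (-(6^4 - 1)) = 506530 / 96957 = 5.22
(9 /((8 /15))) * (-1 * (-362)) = 24435 /4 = 6108.75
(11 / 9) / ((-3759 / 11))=-121 / 33831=-0.00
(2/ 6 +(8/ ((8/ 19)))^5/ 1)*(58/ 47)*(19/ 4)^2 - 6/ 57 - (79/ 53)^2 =2075247252647743/ 30101244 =68942242.14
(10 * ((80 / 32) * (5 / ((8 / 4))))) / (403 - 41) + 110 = 79765 / 724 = 110.17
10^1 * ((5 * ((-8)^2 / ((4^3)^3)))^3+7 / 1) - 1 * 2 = 68.00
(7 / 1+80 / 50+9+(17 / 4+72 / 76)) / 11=8663 / 4180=2.07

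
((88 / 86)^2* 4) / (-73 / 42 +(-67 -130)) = -325248 / 15433603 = -0.02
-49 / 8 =-6.12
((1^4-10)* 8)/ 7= -72/ 7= -10.29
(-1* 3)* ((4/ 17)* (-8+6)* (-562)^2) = 7580256/ 17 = 445897.41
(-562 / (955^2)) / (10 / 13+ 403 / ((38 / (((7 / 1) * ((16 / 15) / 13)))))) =-208221 / 2318185145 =-0.00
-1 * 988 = -988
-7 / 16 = -0.44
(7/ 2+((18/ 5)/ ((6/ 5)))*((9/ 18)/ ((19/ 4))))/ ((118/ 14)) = 1015/ 2242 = 0.45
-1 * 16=-16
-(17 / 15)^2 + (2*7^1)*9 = 28061 / 225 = 124.72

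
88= 88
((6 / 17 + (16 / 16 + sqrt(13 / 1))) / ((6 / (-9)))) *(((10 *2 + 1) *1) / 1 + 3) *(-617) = 510876 / 17 + 22212 *sqrt(13) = 110138.03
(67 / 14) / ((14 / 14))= 67 / 14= 4.79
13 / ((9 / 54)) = 78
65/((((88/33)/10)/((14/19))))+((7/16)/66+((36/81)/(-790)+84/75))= 21485195849/118879200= 180.73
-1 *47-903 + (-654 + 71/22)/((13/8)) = -193118/143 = -1350.48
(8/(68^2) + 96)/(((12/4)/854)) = 23693803/867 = 27328.49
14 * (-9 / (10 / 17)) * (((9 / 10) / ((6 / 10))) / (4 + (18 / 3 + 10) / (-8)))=-3213 / 20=-160.65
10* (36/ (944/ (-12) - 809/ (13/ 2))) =-7020/ 3961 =-1.77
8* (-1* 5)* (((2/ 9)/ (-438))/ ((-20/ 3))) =-2/ 657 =-0.00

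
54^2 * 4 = 11664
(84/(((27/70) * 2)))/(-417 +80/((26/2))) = -0.27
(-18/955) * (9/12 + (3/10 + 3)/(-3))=63/9550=0.01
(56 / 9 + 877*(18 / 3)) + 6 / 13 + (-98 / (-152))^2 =3560815253 / 675792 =5269.10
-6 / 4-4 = -11 / 2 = -5.50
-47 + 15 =-32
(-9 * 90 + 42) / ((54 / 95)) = -12160 / 9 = -1351.11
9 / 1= 9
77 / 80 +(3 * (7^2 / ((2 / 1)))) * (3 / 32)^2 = 16471 / 10240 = 1.61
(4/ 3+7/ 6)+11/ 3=37/ 6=6.17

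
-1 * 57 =-57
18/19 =0.95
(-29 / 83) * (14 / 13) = -406 / 1079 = -0.38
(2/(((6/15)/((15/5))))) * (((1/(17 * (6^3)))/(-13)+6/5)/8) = 286411/127296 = 2.25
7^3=343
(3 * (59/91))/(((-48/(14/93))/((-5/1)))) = 0.03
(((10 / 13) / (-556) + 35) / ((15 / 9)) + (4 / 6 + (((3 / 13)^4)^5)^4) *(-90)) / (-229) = 1414447496231444614082496958666882485567706792682525847502035072973512379244397766604955606693 / 8305168781375681638623608382992883570303780430260671774289763317570383214065372447524955286062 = 0.17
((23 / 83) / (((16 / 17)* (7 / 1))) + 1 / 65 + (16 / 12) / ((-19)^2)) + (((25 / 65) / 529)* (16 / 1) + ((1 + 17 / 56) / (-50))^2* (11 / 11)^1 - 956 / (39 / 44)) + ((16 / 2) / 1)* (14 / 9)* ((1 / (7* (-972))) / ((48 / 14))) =-11431073533911847752481 / 10599134885670240000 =-1078.49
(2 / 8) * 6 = 3 / 2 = 1.50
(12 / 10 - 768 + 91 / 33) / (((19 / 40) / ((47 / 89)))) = -47401192 / 55803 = -849.44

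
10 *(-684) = -6840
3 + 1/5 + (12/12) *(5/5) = 21/5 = 4.20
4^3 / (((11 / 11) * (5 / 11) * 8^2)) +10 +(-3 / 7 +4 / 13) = 5496 / 455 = 12.08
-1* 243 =-243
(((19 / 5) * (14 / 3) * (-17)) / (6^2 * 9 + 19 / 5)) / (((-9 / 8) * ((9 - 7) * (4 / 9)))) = 4522 / 4917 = 0.92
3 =3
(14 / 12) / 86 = 7 / 516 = 0.01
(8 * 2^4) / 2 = 64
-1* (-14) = 14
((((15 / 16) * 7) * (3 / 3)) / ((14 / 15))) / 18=25 / 64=0.39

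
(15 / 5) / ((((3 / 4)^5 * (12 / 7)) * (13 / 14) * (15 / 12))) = 100352 / 15795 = 6.35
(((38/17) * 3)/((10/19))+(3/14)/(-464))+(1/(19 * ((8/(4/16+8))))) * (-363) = -36517149/5245520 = -6.96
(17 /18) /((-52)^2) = 17 /48672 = 0.00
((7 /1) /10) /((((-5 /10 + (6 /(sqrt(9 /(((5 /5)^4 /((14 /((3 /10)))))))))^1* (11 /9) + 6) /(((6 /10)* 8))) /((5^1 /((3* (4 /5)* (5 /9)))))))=23814 /10351 -756* sqrt(105) /51755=2.15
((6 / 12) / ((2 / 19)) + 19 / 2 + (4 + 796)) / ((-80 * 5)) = -3257 / 1600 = -2.04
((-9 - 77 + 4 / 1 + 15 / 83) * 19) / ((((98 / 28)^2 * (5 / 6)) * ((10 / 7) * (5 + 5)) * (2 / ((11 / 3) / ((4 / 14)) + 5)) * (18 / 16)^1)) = -55224412 / 653625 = -84.49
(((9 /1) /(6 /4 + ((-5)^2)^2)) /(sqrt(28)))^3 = 729 * sqrt(7) /96393842573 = 0.00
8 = 8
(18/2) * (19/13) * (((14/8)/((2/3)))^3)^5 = 11648916477684737673471/457396837154816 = 25467855.33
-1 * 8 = -8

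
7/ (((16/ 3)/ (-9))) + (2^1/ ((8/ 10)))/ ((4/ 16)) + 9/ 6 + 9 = 8.69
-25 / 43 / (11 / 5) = -125 / 473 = -0.26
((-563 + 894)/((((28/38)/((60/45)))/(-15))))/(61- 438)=23.83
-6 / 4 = -3 / 2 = -1.50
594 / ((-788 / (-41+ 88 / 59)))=692307 / 23246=29.78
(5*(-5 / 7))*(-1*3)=75 / 7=10.71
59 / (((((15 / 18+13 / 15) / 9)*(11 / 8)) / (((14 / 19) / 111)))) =198240 / 131461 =1.51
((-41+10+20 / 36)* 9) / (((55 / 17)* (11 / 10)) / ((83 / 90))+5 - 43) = 386614 / 48173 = 8.03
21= 21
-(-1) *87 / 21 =29 / 7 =4.14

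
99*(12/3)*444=175824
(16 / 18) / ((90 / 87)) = 116 / 135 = 0.86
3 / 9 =1 / 3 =0.33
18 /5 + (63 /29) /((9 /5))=697 /145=4.81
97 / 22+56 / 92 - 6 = -497 / 506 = -0.98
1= 1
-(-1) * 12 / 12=1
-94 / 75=-1.25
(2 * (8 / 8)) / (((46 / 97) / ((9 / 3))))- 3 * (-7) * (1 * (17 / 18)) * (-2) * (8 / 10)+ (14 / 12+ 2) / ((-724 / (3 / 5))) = -1906699 / 99912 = -19.08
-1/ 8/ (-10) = 1/ 80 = 0.01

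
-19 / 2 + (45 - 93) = -115 / 2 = -57.50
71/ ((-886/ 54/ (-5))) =9585/ 443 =21.64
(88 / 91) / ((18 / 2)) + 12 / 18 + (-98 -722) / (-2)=336424 / 819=410.77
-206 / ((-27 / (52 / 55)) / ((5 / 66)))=5356 / 9801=0.55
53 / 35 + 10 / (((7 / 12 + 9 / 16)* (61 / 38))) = 6.95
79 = 79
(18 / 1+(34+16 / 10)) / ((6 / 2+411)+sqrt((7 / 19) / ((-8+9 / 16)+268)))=2197154718 / 16970560555 -268 *sqrt(554477) / 16970560555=0.13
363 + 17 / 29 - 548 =-5348 / 29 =-184.41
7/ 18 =0.39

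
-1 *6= -6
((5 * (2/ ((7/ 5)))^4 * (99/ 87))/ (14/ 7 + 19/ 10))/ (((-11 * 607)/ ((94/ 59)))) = -47000000/ 32417103901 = -0.00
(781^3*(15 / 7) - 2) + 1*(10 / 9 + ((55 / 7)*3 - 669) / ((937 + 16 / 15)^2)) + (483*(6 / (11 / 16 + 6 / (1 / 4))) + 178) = 5029606598671681680929 / 4927056825285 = 1020813596.64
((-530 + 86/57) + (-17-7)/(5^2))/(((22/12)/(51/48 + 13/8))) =-776.13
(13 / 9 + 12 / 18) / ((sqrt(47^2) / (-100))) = -1900 / 423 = -4.49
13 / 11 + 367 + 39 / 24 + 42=36239 / 88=411.81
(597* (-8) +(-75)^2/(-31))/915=-51227/9455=-5.42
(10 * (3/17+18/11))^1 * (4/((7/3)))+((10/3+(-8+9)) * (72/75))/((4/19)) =1663646/32725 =50.84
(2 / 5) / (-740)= -1 / 1850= -0.00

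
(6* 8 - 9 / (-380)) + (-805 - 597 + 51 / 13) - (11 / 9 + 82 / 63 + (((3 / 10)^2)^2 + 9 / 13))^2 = -1360.45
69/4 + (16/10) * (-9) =57/20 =2.85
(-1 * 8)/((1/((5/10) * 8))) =-32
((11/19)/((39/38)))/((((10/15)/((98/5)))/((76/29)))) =81928/1885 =43.46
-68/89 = -0.76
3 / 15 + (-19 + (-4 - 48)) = -354 / 5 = -70.80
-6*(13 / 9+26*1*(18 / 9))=-962 / 3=-320.67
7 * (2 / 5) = 14 / 5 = 2.80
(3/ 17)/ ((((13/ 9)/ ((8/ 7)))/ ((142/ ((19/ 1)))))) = 30672/ 29393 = 1.04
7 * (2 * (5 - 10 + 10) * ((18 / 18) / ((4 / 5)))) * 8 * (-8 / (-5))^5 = 917504 / 125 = 7340.03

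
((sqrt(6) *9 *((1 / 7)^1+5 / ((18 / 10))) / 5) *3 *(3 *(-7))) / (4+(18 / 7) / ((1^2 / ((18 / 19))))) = -27531 *sqrt(6) / 535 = -126.05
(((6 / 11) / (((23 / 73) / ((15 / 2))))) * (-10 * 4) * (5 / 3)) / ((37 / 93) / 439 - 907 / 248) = 71528904000 / 302138419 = 236.74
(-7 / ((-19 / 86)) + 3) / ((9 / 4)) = 2636 / 171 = 15.42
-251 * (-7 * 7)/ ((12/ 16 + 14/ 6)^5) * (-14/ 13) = -42845386752/ 901471441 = -47.53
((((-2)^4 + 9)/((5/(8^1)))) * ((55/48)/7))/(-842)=-0.01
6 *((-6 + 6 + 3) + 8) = 66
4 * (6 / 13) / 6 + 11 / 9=179 / 117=1.53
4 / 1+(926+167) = 1097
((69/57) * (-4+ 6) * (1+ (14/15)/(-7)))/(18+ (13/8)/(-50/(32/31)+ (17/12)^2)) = 1999114/17116245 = 0.12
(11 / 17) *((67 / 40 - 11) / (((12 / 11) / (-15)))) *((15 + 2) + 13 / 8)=1545.22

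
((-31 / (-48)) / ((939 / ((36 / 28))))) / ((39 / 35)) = 155 / 195312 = 0.00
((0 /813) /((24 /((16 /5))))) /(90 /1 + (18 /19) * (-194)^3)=0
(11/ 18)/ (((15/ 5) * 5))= 11/ 270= 0.04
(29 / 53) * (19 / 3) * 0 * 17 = 0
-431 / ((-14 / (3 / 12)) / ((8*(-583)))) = -251273 / 7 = -35896.14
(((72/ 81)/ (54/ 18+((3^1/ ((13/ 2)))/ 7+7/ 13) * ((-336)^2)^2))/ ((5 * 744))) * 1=13/ 419099576073615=0.00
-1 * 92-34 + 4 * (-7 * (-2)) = -70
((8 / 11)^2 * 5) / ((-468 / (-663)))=1360 / 363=3.75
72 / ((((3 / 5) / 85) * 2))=5100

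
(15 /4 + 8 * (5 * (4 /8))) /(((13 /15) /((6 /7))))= 4275 /182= 23.49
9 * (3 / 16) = 27 / 16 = 1.69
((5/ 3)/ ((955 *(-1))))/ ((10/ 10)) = -1/ 573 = -0.00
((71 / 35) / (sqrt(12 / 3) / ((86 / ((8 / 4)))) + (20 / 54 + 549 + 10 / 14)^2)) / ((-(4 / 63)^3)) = -3895596984573 / 148730888048000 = -0.03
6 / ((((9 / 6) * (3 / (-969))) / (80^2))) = -8268800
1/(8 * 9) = 1/72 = 0.01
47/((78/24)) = 188/13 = 14.46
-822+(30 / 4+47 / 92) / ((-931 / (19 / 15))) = -55584377 / 67620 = -822.01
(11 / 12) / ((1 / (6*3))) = 16.50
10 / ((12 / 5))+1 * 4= 8.17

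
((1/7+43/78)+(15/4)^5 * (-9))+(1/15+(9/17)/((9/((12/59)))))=-9355825253233/1401953280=-6673.42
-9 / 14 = -0.64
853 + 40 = 893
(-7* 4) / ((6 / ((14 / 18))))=-3.63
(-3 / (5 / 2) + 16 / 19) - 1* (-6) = 536 / 95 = 5.64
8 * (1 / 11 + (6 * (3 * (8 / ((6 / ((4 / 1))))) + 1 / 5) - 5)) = 738.33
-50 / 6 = -25 / 3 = -8.33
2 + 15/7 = 29/7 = 4.14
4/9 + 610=5494/9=610.44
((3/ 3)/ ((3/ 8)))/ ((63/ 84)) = 32/ 9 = 3.56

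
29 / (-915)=-29 / 915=-0.03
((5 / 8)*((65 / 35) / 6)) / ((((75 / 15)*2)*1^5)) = 13 / 672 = 0.02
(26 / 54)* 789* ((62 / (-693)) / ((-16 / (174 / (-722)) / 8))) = -3073681 / 750519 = -4.10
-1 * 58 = -58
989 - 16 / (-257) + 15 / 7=1783178 / 1799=991.21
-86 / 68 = -43 / 34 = -1.26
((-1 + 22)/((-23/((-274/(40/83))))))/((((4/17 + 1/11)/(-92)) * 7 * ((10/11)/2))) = -46013.40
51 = 51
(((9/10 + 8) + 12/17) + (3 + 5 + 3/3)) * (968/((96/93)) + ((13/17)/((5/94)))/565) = 569803895069/32657000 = 17448.14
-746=-746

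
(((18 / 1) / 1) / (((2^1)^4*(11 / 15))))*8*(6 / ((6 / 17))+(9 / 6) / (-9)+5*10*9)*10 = 630225 / 11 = 57293.18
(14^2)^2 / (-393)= -38416 / 393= -97.75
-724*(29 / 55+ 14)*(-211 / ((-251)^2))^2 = -25754329996 / 218301930055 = -0.12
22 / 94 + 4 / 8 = 69 / 94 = 0.73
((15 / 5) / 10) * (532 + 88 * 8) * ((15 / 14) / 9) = 44.14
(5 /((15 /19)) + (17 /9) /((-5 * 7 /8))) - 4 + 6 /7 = 869 /315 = 2.76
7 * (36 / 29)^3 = 13.39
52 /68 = 13 /17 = 0.76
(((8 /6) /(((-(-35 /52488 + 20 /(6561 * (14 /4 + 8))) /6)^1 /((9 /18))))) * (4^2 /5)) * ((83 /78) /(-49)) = -1068795648 /1544725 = -691.90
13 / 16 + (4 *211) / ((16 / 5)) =4233 / 16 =264.56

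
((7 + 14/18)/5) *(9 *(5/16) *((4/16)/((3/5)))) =175/96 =1.82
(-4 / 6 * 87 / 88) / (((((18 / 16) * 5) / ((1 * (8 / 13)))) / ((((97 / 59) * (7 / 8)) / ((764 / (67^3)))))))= -40.83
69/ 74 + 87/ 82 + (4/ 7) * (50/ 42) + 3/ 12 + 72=66831623/ 891996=74.92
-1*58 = -58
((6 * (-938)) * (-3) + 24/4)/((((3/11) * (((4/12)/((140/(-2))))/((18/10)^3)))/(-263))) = 99738686124/5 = 19947737224.80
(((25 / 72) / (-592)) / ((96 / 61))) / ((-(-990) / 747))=-25315 / 90021888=-0.00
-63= -63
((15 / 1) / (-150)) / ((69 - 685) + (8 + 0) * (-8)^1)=1 / 6800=0.00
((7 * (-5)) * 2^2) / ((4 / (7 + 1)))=-280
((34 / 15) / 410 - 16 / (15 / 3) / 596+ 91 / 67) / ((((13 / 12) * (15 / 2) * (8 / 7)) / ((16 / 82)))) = 2335133696 / 81809437125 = 0.03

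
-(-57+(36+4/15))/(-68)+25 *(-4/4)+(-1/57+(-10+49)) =88357/6460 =13.68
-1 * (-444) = 444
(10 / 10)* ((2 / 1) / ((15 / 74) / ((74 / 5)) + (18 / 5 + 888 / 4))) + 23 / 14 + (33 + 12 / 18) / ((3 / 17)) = 16641734555 / 86482242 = 192.43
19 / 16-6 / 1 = -77 / 16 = -4.81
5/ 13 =0.38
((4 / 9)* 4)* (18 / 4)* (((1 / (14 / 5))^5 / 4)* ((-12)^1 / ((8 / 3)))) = -28125 / 537824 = -0.05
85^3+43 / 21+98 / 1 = 12898726 / 21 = 614225.05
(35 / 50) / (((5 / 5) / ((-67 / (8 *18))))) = -469 / 1440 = -0.33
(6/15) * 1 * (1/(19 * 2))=1/95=0.01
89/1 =89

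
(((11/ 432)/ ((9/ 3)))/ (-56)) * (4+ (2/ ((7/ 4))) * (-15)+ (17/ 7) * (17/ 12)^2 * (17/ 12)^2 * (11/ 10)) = 5435089/ 15049359360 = 0.00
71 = 71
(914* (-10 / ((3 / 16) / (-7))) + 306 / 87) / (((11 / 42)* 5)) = 415618364 / 1595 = 260575.78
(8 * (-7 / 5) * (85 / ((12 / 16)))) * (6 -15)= 11424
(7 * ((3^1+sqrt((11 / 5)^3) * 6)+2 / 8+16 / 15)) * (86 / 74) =194.39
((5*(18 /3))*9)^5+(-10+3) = 1434890699993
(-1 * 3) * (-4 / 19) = 12 / 19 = 0.63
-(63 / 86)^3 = -250047 / 636056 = -0.39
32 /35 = 0.91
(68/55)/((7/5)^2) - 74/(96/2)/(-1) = 2.17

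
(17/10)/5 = 17/50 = 0.34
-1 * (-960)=960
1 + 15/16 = 31/16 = 1.94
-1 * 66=-66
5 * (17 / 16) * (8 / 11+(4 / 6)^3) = 1615 / 297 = 5.44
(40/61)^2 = 1600/3721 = 0.43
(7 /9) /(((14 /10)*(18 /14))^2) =175 /729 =0.24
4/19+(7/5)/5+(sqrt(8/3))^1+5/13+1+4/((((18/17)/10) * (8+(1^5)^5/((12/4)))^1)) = 2 * sqrt(6)/3+118717/18525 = 8.04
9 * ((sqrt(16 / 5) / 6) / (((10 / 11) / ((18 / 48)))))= 99 * sqrt(5) / 200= 1.11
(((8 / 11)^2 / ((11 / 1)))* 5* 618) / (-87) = -65920 / 38599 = -1.71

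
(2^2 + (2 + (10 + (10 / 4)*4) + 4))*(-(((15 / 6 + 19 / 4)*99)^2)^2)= -1019116959823215 / 128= -7961851248618.87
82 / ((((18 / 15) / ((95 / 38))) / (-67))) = -68675 / 6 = -11445.83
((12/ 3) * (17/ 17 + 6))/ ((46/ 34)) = 476/ 23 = 20.70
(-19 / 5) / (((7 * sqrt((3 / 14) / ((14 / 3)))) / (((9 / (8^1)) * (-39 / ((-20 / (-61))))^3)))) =767464298523 / 160000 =4796651.87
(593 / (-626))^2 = 351649 / 391876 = 0.90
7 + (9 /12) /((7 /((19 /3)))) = 215 /28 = 7.68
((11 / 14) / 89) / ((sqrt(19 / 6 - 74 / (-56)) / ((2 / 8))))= 11*sqrt(7917) / 939484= 0.00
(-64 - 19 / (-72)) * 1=-4589 / 72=-63.74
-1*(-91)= 91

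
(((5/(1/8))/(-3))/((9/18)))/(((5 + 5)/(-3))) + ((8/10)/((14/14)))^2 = 8.64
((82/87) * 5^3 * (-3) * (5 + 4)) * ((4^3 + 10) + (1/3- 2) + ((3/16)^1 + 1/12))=-53581875/232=-230956.36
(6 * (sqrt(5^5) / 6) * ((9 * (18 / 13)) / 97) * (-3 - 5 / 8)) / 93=-19575 * sqrt(5) / 156364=-0.28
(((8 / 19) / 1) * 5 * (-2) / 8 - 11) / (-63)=73 / 399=0.18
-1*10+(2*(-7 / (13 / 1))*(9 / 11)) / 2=-1493 / 143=-10.44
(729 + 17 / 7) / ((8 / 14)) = 1280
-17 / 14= -1.21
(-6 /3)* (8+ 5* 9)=-106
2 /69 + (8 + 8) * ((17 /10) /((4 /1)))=2356 /345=6.83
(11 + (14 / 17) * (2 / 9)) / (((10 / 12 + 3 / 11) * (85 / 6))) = 75284 / 105485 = 0.71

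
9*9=81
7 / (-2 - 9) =-7 / 11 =-0.64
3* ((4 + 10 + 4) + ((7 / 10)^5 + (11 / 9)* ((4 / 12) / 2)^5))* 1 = 993347821 / 18225000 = 54.50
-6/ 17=-0.35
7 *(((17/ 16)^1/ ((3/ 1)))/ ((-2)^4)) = 119/ 768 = 0.15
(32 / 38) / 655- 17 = -211549 / 12445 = -17.00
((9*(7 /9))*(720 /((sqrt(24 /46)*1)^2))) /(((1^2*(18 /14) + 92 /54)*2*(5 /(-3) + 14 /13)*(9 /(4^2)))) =-550368 /113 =-4870.51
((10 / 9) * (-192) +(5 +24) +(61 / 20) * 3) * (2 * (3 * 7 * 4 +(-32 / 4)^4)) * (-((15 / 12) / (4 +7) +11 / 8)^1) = 26161879 / 12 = 2180156.58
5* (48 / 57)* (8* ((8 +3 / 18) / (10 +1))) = 15680 / 627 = 25.01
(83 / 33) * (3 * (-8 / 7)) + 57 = 3725 / 77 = 48.38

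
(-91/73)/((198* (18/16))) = -364/65043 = -0.01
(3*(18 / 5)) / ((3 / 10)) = 36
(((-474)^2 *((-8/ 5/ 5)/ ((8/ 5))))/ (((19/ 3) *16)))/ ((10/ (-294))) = 24770529/ 1900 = 13037.12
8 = 8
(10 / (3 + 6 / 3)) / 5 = 2 / 5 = 0.40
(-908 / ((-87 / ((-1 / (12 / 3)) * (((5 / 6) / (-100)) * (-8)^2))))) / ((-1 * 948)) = -454 / 309285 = -0.00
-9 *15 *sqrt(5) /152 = -135 *sqrt(5) /152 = -1.99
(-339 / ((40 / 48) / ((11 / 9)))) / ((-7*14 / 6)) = 7458 / 245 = 30.44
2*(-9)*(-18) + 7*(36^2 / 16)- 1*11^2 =770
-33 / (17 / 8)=-264 / 17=-15.53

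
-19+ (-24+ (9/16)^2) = -10927/256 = -42.68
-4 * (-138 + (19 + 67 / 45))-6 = 20882 / 45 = 464.04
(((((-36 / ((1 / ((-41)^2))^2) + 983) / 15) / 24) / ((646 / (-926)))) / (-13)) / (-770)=40.46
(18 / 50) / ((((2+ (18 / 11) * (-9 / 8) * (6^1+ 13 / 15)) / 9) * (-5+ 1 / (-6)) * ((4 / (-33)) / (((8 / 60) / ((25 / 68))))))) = -7997616 / 45356875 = -0.18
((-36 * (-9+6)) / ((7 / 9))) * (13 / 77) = 23.44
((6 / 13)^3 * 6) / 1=1296 / 2197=0.59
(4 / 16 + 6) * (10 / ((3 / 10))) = 625 / 3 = 208.33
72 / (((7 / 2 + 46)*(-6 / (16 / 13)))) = -128 / 429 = -0.30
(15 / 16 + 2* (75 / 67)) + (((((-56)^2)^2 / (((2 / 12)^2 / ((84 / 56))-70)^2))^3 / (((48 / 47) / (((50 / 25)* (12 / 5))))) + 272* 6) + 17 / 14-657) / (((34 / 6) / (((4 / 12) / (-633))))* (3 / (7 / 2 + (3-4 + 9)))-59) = -95654920242290426994858551540968606027 / 7203791658567761794288409818160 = -13278412.92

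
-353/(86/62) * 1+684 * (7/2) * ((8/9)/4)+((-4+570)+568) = 60695/43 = 1411.51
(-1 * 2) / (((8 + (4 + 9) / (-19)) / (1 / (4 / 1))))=-19 / 278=-0.07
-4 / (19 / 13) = -2.74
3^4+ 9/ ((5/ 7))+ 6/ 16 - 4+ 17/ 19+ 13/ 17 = 1183917/ 12920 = 91.63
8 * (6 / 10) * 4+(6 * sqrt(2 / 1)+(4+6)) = 6 * sqrt(2)+146 / 5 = 37.69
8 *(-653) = -5224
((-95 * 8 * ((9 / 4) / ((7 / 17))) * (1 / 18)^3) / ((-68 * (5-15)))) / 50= -19 / 907200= -0.00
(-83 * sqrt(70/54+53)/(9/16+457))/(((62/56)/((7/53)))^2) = -51016448 * sqrt(4398)/177863995161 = -0.02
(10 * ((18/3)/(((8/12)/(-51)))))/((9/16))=-8160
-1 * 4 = -4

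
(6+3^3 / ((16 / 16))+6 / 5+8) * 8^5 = 6914048 / 5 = 1382809.60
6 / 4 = 3 / 2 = 1.50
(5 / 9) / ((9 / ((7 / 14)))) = 5 / 162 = 0.03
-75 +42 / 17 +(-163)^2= 450440 / 17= 26496.47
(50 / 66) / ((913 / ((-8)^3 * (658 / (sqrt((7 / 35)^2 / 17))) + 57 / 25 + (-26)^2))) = 16957 / 30129 - 42112000 * sqrt(17) / 30129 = -5762.40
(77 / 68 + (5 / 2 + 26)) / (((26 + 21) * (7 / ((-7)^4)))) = 691145 / 3196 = 216.25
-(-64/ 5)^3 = 262144/ 125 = 2097.15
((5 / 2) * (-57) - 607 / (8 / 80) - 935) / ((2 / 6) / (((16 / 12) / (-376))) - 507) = 14295 / 1202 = 11.89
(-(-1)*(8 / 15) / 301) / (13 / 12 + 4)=32 / 91805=0.00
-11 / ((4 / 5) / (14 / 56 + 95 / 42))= -11605 / 336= -34.54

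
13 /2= 6.50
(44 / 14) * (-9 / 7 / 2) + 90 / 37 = 747 / 1813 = 0.41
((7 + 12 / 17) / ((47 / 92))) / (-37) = -12052 / 29563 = -0.41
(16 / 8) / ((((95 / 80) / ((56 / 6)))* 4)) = 3.93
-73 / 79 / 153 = -73 / 12087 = -0.01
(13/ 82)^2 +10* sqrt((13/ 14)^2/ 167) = 169/ 6724 +65* sqrt(167)/ 1169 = 0.74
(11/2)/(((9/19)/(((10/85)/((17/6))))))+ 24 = 21226/867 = 24.48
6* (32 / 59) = 192 / 59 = 3.25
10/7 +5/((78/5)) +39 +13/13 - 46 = -2321/546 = -4.25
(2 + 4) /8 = 3 /4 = 0.75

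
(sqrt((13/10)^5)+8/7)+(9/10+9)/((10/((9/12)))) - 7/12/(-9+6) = 169 * sqrt(130)/1000+52411/25200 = 4.01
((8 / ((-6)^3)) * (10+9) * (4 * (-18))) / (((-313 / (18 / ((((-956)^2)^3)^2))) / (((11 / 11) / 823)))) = -57 / 9382507006848331185913972481705513058304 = -0.00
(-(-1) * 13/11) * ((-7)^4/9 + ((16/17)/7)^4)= 6259272943885/19852858179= 315.28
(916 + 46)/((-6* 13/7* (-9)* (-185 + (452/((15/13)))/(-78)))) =-1295/25653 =-0.05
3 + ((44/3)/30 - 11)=-338/45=-7.51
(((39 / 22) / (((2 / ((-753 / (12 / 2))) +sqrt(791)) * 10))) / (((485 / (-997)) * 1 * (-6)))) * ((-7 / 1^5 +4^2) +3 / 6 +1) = 68317431 / 5317263792500 +17147675181 * sqrt(791) / 21269055170000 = 0.02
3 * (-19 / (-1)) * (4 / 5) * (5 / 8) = 57 / 2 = 28.50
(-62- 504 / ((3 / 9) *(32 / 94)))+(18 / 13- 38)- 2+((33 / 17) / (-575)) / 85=-98122183983 / 21602750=-4542.12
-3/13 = -0.23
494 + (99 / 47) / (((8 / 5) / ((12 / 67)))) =3112697 / 6298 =494.24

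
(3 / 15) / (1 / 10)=2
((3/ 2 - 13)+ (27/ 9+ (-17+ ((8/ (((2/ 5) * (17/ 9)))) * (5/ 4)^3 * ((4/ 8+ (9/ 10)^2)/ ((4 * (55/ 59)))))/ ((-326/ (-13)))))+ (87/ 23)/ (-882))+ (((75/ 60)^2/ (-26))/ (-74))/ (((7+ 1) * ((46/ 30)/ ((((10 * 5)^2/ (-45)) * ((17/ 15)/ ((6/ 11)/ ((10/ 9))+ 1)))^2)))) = -86727172954164197695/ 3455748684535859712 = -25.10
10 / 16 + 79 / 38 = 2.70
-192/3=-64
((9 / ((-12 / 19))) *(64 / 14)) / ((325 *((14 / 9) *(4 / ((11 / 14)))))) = -5643 / 222950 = -0.03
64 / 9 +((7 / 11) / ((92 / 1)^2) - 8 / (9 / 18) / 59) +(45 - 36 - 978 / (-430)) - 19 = -0.89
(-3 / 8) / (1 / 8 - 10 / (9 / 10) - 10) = 27 / 1511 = 0.02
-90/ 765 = -2/ 17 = -0.12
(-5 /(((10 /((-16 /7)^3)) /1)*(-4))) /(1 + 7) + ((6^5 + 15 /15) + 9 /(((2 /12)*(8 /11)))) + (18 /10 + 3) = 53891223 /6860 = 7855.86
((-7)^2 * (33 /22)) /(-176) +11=3725 /352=10.58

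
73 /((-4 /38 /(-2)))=1387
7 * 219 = 1533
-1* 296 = -296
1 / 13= 0.08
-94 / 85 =-1.11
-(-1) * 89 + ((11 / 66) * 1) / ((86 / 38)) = 22981 / 258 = 89.07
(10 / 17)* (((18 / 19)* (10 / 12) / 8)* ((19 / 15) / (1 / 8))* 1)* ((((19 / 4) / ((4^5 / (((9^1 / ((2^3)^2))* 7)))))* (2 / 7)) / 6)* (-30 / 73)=-4275 / 81330176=-0.00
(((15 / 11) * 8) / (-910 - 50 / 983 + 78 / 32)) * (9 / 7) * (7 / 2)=-8493120 / 157024373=-0.05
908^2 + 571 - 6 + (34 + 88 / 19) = 15676285 / 19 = 825067.63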